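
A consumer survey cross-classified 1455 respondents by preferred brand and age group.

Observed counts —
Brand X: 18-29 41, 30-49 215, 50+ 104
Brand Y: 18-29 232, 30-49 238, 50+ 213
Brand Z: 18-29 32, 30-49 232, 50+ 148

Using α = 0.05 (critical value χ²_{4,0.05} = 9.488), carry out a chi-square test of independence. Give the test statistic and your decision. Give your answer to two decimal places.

Row totals: 360, 683, 412. Column totals: 305, 685, 465. Grand total N = 1455.
Expected counts (row total × column total / N):
  Brand X, 18-29: 360×305/1455 = 75.464
  Brand X, 30-49: 360×685/1455 = 169.485
  Brand X, 50+: 360×465/1455 = 115.052
  Brand Y, 18-29: 683×305/1455 = 143.172
  Brand Y, 30-49: 683×685/1455 = 321.550
  Brand Y, 50+: 683×465/1455 = 218.278
  Brand Z, 18-29: 412×305/1455 = 86.364
  Brand Z, 30-49: 412×685/1455 = 193.966
  Brand Z, 50+: 412×465/1455 = 131.670
Contributions (O − E)²/E:
  (41 − 75.464)²/75.464 = 15.7395
  (215 − 169.485)²/169.485 = 12.2230
  (104 − 115.052)²/115.052 = 1.0617
  (232 − 143.172)²/143.172 = 55.1114
  (238 − 321.550)²/321.550 = 21.7092
  (213 − 218.278)²/218.278 = 0.1276
  (32 − 86.364)²/86.364 = 34.2208
  (232 − 193.966)²/193.966 = 7.4579
  (148 − 131.670)²/131.670 = 2.0253
χ² = 15.7395 + 12.2230 + 1.0617 + 55.1114 + 21.7092 + 0.1276 + 34.2208 + 7.4579 + 2.0253 = 149.68
df = (3−1)(3−1) = 4. Since 149.68 > 9.488, reject the null hypothesis of independence at α = 0.05.

149.68; reject H₀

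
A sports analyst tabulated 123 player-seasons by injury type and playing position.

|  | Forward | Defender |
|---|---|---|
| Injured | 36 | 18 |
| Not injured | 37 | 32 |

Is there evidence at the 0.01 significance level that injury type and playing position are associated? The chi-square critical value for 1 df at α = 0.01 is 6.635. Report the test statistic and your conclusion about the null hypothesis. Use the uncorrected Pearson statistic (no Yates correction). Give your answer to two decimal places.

2.14; fail to reject H₀

Row totals: 54, 69. Column totals: 73, 50. Grand total N = 123.
Expected counts (row total × column total / N):
  Injured, Forward: 54×73/123 = 32.049
  Injured, Defender: 54×50/123 = 21.951
  Not injured, Forward: 69×73/123 = 40.951
  Not injured, Defender: 69×50/123 = 28.049
Contributions (O − E)²/E:
  (36 − 32.049)²/32.049 = 0.4871
  (18 − 21.951)²/21.951 = 0.7111
  (37 − 40.951)²/40.951 = 0.3812
  (32 − 28.049)²/28.049 = 0.5565
χ² = 0.4871 + 0.7111 + 0.3812 + 0.5565 = 2.14
df = (2−1)(2−1) = 1. Since 2.14 < 6.635, fail to reject the null hypothesis of independence at α = 0.01.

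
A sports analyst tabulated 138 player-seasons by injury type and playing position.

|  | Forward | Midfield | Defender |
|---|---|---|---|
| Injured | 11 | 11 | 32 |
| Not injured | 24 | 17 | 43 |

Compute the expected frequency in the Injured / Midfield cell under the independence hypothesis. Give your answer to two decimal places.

10.96

Row total (Injured) = 54; column total (Midfield) = 28; grand total N = 138.
Expected count = (row total × column total) / N = 54 × 28 / 138 = 10.96.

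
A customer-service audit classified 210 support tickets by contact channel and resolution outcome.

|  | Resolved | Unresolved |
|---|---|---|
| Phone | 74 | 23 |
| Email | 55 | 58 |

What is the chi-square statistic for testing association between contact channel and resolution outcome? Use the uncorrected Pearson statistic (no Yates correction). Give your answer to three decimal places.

Row totals: 97, 113. Column totals: 129, 81. Grand total N = 210.
Expected counts (row total × column total / N):
  Phone, Resolved: 97×129/210 = 59.5857
  Phone, Unresolved: 97×81/210 = 37.4143
  Email, Resolved: 113×129/210 = 69.4143
  Email, Unresolved: 113×81/210 = 43.5857
Contributions (O − E)²/E:
  (74 − 59.5857)²/59.5857 = 3.4869
  (23 − 37.4143)²/37.4143 = 5.5533
  (55 − 69.4143)²/69.4143 = 2.9932
  (58 − 43.5857)²/43.5857 = 4.7670
χ² = 3.4869 + 5.5533 + 2.9932 + 4.7670 = 16.800

16.800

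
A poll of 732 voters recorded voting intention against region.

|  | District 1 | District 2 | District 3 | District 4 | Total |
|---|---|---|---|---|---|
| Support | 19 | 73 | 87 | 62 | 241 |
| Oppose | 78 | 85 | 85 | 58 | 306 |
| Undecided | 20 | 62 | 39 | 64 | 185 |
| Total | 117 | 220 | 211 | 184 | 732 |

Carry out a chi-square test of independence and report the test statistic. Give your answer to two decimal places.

51.22

Grand total N = 732.
Expected counts (row total × column total / N):
  Support, District 1: 241×117/732 = 38.520
  Support, District 2: 241×220/732 = 72.432
  Support, District 3: 241×211/732 = 69.469
  Support, District 4: 241×184/732 = 60.579
  Oppose, District 1: 306×117/732 = 48.910
  Oppose, District 2: 306×220/732 = 91.967
  Oppose, District 3: 306×211/732 = 88.205
  Oppose, District 4: 306×184/732 = 76.918
  Undecided, District 1: 185×117/732 = 29.570
  Undecided, District 2: 185×220/732 = 55.601
  Undecided, District 3: 185×211/732 = 53.327
  Undecided, District 4: 185×184/732 = 46.503
Contributions (O − E)²/E:
  (19 − 38.520)²/38.520 = 9.8918
  (73 − 72.432)²/72.432 = 0.0045
  (87 − 69.469)²/69.469 = 4.4241
  (62 − 60.579)²/60.579 = 0.0333
  (78 − 48.910)²/48.910 = 17.3017
  (85 − 91.967)²/91.967 = 0.5278
  (85 − 88.205)²/88.205 = 0.1165
  (58 − 76.918)²/76.918 = 4.6529
  (20 − 29.570)²/29.570 = 3.0972
  (62 − 55.601)²/55.601 = 0.7364
  (39 − 53.327)²/53.327 = 3.8491
  (64 − 46.503)²/46.503 = 6.5833
χ² = 9.8918 + 0.0045 + 4.4241 + 0.0333 + 17.3017 + 0.5278 + 0.1165 + 4.6529 + 3.0972 + 0.7364 + 3.8491 + 6.5833 = 51.22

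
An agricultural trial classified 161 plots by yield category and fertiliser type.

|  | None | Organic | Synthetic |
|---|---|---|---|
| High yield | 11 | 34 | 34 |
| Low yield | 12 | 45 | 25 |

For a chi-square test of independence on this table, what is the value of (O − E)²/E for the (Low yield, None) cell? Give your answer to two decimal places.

0.01

Row total (Low yield) = 82; column total (None) = 23; N = 161.
Expected count E = 82 × 23 / 161 = 11.714.
Contribution = (O − E)²/E = (12 − 11.714)² / 11.714 = 0.01.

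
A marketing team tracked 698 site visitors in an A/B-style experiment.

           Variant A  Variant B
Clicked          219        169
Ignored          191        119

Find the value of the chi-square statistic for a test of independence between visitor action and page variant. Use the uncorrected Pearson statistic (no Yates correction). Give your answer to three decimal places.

Row totals: 388, 310. Column totals: 410, 288. Grand total N = 698.
Expected counts (row total × column total / N):
  Clicked, Variant A: 388×410/698 = 227.9083
  Clicked, Variant B: 388×288/698 = 160.0917
  Ignored, Variant A: 310×410/698 = 182.0917
  Ignored, Variant B: 310×288/698 = 127.9083
Contributions (O − E)²/E:
  (219 − 227.9083)²/227.9083 = 0.3482
  (169 − 160.0917)²/160.0917 = 0.4957
  (191 − 182.0917)²/182.0917 = 0.4358
  (119 − 127.9083)²/127.9083 = 0.6204
χ² = 0.3482 + 0.4957 + 0.4358 + 0.6204 = 1.900

1.900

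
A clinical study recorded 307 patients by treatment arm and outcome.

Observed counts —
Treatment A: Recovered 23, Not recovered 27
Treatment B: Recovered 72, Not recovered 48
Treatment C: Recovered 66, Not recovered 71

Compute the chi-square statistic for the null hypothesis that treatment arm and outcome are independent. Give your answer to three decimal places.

Row totals: 50, 120, 137. Column totals: 161, 146. Grand total N = 307.
Expected counts (row total × column total / N):
  Treatment A, Recovered: 50×161/307 = 26.2215
  Treatment A, Not recovered: 50×146/307 = 23.7785
  Treatment B, Recovered: 120×161/307 = 62.9316
  Treatment B, Not recovered: 120×146/307 = 57.0684
  Treatment C, Recovered: 137×161/307 = 71.8469
  Treatment C, Not recovered: 137×146/307 = 65.1531
Contributions (O − E)²/E:
  (23 − 26.2215)²/26.2215 = 0.3958
  (27 − 23.7785)²/23.7785 = 0.4364
  (72 − 62.9316)²/62.9316 = 1.3068
  (48 − 57.0684)²/57.0684 = 1.4410
  (66 − 71.8469)²/71.8469 = 0.4758
  (71 − 65.1531)²/65.1531 = 0.5247
χ² = 0.3958 + 0.4364 + 1.3068 + 1.4410 + 0.4758 + 0.5247 = 4.581

4.581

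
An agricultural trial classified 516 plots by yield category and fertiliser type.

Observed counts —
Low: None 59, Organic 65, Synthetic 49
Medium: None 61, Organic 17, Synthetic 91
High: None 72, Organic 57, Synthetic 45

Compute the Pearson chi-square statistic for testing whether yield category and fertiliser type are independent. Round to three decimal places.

Row totals: 173, 169, 174. Column totals: 192, 139, 185. Grand total N = 516.
Expected counts (row total × column total / N):
  Low, None: 173×192/516 = 64.3721
  Low, Organic: 173×139/516 = 46.6027
  Low, Synthetic: 173×185/516 = 62.0252
  Medium, None: 169×192/516 = 62.8837
  Medium, Organic: 169×139/516 = 45.5252
  Medium, Synthetic: 169×185/516 = 60.5911
  High, None: 174×192/516 = 64.7442
  High, Organic: 174×139/516 = 46.8721
  High, Synthetic: 174×185/516 = 62.3837
Contributions (O − E)²/E:
  (59 − 64.3721)²/64.3721 = 0.4483
  (65 − 46.6027)²/46.6027 = 7.2627
  (49 − 62.0252)²/62.0252 = 2.7353
  (61 − 62.8837)²/62.8837 = 0.0564
  (17 − 45.5252)²/45.5252 = 17.8733
  (91 − 60.5911)²/60.5911 = 15.2613
  (72 − 64.7442)²/64.7442 = 0.8131
  (57 − 46.8721)²/46.8721 = 2.1884
  (45 − 62.3837)²/62.3837 = 4.8441
χ² = 0.4483 + 7.2627 + 2.7353 + 0.0564 + 17.8733 + 15.2613 + 0.8131 + 2.1884 + 4.8441 = 51.483

51.483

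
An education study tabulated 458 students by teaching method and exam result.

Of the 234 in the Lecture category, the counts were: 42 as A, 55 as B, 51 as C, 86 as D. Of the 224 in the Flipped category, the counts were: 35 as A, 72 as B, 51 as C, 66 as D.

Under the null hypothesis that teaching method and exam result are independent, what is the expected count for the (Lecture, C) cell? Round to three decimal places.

52.114

Row total (Lecture) = 234; column total (C) = 102; grand total N = 458.
Expected count = (row total × column total) / N = 234 × 102 / 458 = 52.114.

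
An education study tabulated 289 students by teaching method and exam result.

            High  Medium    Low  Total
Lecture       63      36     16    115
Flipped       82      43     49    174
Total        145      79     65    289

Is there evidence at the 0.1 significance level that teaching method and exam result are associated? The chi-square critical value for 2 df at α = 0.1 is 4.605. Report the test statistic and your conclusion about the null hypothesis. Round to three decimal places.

8.159; reject H₀

Grand total N = 289.
Expected counts (row total × column total / N):
  Lecture, High: 115×145/289 = 57.6990
  Lecture, Medium: 115×79/289 = 31.4360
  Lecture, Low: 115×65/289 = 25.8651
  Flipped, High: 174×145/289 = 87.3010
  Flipped, Medium: 174×79/289 = 47.5640
  Flipped, Low: 174×65/289 = 39.1349
Contributions (O − E)²/E:
  (63 − 57.6990)²/57.6990 = 0.4870
  (36 − 31.4360)²/31.4360 = 0.6626
  (16 − 25.8651)²/25.8651 = 3.7626
  (82 − 87.3010)²/87.3010 = 0.3219
  (43 − 47.5640)²/47.5640 = 0.4379
  (49 − 39.1349)²/39.1349 = 2.4868
χ² = 0.4870 + 0.6626 + 3.7626 + 0.3219 + 0.4379 + 2.4868 = 8.159
df = (2−1)(3−1) = 2. Since 8.159 > 4.605, reject the null hypothesis of independence at α = 0.1.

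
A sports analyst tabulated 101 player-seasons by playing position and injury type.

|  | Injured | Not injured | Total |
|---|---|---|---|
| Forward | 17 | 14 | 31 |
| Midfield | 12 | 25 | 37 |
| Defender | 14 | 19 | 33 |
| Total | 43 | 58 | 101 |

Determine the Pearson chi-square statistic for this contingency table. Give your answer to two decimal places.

Grand total N = 101.
Expected counts (row total × column total / N):
  Forward, Injured: 31×43/101 = 13.198
  Forward, Not injured: 31×58/101 = 17.802
  Midfield, Injured: 37×43/101 = 15.752
  Midfield, Not injured: 37×58/101 = 21.248
  Defender, Injured: 33×43/101 = 14.050
  Defender, Not injured: 33×58/101 = 18.950
Contributions (O − E)²/E:
  (17 − 13.198)²/13.198 = 1.0953
  (14 − 17.802)²/17.802 = 0.8120
  (12 − 15.752)²/15.752 = 0.8937
  (25 − 21.248)²/21.248 = 0.6625
  (14 − 14.050)²/14.050 = 0.0002
  (19 − 18.950)²/18.950 = 0.0001
χ² = 1.0953 + 0.8120 + 0.8937 + 0.6625 + 0.0002 + 0.0001 = 3.46

3.46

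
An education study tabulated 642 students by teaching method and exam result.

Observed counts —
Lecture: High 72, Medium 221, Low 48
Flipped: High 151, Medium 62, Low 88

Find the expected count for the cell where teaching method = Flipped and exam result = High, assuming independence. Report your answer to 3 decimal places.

Row total (Flipped) = 301; column total (High) = 223; grand total N = 642.
Expected count = (row total × column total) / N = 301 × 223 / 642 = 104.553.

104.553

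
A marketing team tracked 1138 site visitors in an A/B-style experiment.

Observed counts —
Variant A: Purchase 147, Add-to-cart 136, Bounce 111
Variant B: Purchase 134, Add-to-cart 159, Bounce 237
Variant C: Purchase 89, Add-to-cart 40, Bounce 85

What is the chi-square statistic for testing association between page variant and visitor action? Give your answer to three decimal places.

45.087

Row totals: 394, 530, 214. Column totals: 370, 335, 433. Grand total N = 1138.
Expected counts (row total × column total / N):
  Variant A, Purchase: 394×370/1138 = 128.1019
  Variant A, Add-to-cart: 394×335/1138 = 115.9842
  Variant A, Bounce: 394×433/1138 = 149.9139
  Variant B, Purchase: 530×370/1138 = 172.3199
  Variant B, Add-to-cart: 530×335/1138 = 156.0193
  Variant B, Bounce: 530×433/1138 = 201.6608
  Variant C, Purchase: 214×370/1138 = 69.5782
  Variant C, Add-to-cart: 214×335/1138 = 62.9965
  Variant C, Bounce: 214×433/1138 = 81.4253
Contributions (O − E)²/E:
  (147 − 128.1019)²/128.1019 = 2.7879
  (136 − 115.9842)²/115.9842 = 3.4542
  (111 − 149.9139)²/149.9139 = 10.1011
  (134 − 172.3199)²/172.3199 = 8.5214
  (159 − 156.0193)²/156.0193 = 0.0569
  (237 − 201.6608)²/201.6608 = 6.1929
  (89 − 69.5782)²/69.5782 = 5.4213
  (40 − 62.9965)²/62.9965 = 8.3947
  (85 − 81.4253)²/81.4253 = 0.1569
χ² = 2.7879 + 3.4542 + 10.1011 + 8.5214 + 0.0569 + 6.1929 + 5.4213 + 8.3947 + 0.1569 = 45.087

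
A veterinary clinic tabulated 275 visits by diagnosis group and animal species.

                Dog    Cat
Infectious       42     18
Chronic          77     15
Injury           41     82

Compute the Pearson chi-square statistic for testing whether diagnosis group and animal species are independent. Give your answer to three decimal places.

Row totals: 60, 92, 123. Column totals: 160, 115. Grand total N = 275.
Expected counts (row total × column total / N):
  Infectious, Dog: 60×160/275 = 34.9091
  Infectious, Cat: 60×115/275 = 25.0909
  Chronic, Dog: 92×160/275 = 53.5273
  Chronic, Cat: 92×115/275 = 38.4727
  Injury, Dog: 123×160/275 = 71.5636
  Injury, Cat: 123×115/275 = 51.4364
Contributions (O − E)²/E:
  (42 − 34.9091)²/34.9091 = 1.4403
  (18 − 25.0909)²/25.0909 = 2.0039
  (77 − 53.5273)²/53.5273 = 10.2932
  (15 − 38.4727)²/38.4727 = 14.3210
  (41 − 71.5636)²/71.5636 = 13.0532
  (82 − 51.4364)²/51.4364 = 18.1609
χ² = 1.4403 + 2.0039 + 10.2932 + 14.3210 + 13.0532 + 18.1609 = 59.273

59.273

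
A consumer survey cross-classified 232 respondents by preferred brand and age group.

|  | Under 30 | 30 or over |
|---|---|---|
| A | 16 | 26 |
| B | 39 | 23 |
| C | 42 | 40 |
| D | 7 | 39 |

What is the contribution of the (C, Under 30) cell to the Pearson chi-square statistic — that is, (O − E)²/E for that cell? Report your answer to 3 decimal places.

Row total (C) = 82; column total (Under 30) = 104; N = 232.
Expected count E = 82 × 104 / 232 = 36.7586.
Contribution = (O − E)²/E = (42 − 36.7586)² / 36.7586 = 0.747.

0.747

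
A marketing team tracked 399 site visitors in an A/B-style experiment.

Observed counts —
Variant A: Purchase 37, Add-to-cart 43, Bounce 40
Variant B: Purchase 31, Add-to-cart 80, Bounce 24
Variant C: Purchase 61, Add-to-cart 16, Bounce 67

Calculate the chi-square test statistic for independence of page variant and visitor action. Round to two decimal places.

Row totals: 120, 135, 144. Column totals: 129, 139, 131. Grand total N = 399.
Expected counts (row total × column total / N):
  Variant A, Purchase: 120×129/399 = 38.797
  Variant A, Add-to-cart: 120×139/399 = 41.805
  Variant A, Bounce: 120×131/399 = 39.398
  Variant B, Purchase: 135×129/399 = 43.647
  Variant B, Add-to-cart: 135×139/399 = 47.030
  Variant B, Bounce: 135×131/399 = 44.323
  Variant C, Purchase: 144×129/399 = 46.556
  Variant C, Add-to-cart: 144×139/399 = 50.165
  Variant C, Bounce: 144×131/399 = 47.278
Contributions (O − E)²/E:
  (37 − 38.797)²/38.797 = 0.0832
  (43 − 41.805)²/41.805 = 0.0342
  (40 − 39.398)²/39.398 = 0.0092
  (31 − 43.647)²/43.647 = 3.6645
  (80 − 47.030)²/47.030 = 23.1134
  (24 − 44.323)²/44.323 = 9.3185
  (61 − 46.556)²/46.556 = 4.4813
  (16 − 50.165)²/50.165 = 23.2682
  (67 − 47.278)²/47.278 = 8.2270
χ² = 0.0832 + 0.0342 + 0.0092 + 3.6645 + 23.1134 + 9.3185 + 4.4813 + 23.2682 + 8.2270 = 72.20

72.20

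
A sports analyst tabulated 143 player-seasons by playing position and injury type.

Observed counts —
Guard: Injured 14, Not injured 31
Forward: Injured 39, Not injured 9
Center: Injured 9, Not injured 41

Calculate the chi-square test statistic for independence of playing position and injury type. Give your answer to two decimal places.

Row totals: 45, 48, 50. Column totals: 62, 81. Grand total N = 143.
Expected counts (row total × column total / N):
  Guard, Injured: 45×62/143 = 19.510
  Guard, Not injured: 45×81/143 = 25.490
  Forward, Injured: 48×62/143 = 20.811
  Forward, Not injured: 48×81/143 = 27.189
  Center, Injured: 50×62/143 = 21.678
  Center, Not injured: 50×81/143 = 28.322
Contributions (O − E)²/E:
  (14 − 19.510)²/19.510 = 1.5561
  (31 − 25.490)²/25.490 = 1.1911
  (39 − 20.811)²/20.811 = 15.8973
  (9 − 27.189)²/27.189 = 12.1681
  (9 − 21.678)²/21.678 = 7.4145
  (41 − 28.322)²/28.322 = 5.6752
χ² = 1.5561 + 1.1911 + 15.8973 + 12.1681 + 7.4145 + 5.6752 = 43.90

43.90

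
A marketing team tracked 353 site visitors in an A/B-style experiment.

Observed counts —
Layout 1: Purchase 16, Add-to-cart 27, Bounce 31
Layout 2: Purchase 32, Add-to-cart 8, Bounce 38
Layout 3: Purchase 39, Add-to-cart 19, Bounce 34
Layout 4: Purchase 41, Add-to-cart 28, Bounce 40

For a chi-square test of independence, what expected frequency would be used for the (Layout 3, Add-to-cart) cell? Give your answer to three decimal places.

Row total (Layout 3) = 92; column total (Add-to-cart) = 82; grand total N = 353.
Expected count = (row total × column total) / N = 92 × 82 / 353 = 21.371.

21.371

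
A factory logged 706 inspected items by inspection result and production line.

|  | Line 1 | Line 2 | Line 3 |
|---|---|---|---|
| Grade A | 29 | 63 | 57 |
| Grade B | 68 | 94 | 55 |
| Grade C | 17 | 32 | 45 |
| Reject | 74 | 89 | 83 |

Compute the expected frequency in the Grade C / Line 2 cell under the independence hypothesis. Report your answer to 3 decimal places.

37.014

Row total (Grade C) = 94; column total (Line 2) = 278; grand total N = 706.
Expected count = (row total × column total) / N = 94 × 278 / 706 = 37.014.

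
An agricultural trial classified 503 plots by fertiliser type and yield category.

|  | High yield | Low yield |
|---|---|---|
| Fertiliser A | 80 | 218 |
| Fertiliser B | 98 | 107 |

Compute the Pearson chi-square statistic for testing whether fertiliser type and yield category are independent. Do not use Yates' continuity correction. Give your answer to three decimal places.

23.334

Row totals: 298, 205. Column totals: 178, 325. Grand total N = 503.
Expected counts (row total × column total / N):
  Fertiliser A, High yield: 298×178/503 = 105.4553
  Fertiliser A, Low yield: 298×325/503 = 192.5447
  Fertiliser B, High yield: 205×178/503 = 72.5447
  Fertiliser B, Low yield: 205×325/503 = 132.4553
Contributions (O − E)²/E:
  (80 − 105.4553)²/105.4553 = 6.1445
  (218 − 192.5447)²/192.5447 = 3.3653
  (98 − 72.5447)²/72.5447 = 8.9320
  (107 − 132.4553)²/132.4553 = 4.8920
χ² = 6.1445 + 3.3653 + 8.9320 + 4.8920 = 23.334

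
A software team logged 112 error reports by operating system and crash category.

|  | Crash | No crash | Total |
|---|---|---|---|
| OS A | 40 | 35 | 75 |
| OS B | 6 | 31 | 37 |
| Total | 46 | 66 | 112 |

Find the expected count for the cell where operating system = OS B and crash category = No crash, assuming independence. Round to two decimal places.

21.80

Row total (OS B) = 37; column total (No crash) = 66; grand total N = 112.
Expected count = (row total × column total) / N = 37 × 66 / 112 = 21.80.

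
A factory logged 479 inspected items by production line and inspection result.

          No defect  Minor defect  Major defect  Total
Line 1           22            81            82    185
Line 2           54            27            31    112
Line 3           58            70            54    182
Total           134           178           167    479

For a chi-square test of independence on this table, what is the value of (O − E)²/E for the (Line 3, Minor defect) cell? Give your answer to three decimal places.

Row total (Line 3) = 182; column total (Minor defect) = 178; N = 479.
Expected count E = 182 × 178 / 479 = 67.6326.
Contribution = (O − E)²/E = (70 − 67.6326)² / 67.6326 = 0.083.

0.083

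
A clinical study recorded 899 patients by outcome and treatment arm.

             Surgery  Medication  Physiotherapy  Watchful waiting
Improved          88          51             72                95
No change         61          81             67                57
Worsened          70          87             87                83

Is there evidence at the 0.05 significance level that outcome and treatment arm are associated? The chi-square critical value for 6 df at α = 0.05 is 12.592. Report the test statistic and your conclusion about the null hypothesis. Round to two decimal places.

21.73; reject H₀

Row totals: 306, 266, 327. Column totals: 219, 219, 226, 235. Grand total N = 899.
Expected counts (row total × column total / N):
  Improved, Surgery: 306×219/899 = 74.543
  Improved, Medication: 306×219/899 = 74.543
  Improved, Physiotherapy: 306×226/899 = 76.925
  Improved, Watchful waiting: 306×235/899 = 79.989
  No change, Surgery: 266×219/899 = 64.799
  No change, Medication: 266×219/899 = 64.799
  No change, Physiotherapy: 266×226/899 = 66.870
  No change, Watchful waiting: 266×235/899 = 69.533
  Worsened, Surgery: 327×219/899 = 79.659
  Worsened, Medication: 327×219/899 = 79.659
  Worsened, Physiotherapy: 327×226/899 = 82.205
  Worsened, Watchful waiting: 327×235/899 = 85.478
Contributions (O − E)²/E:
  (88 − 74.543)²/74.543 = 2.4293
  (51 − 74.543)²/74.543 = 7.4356
  (72 − 76.925)²/76.925 = 0.3153
  (95 − 79.989)²/79.989 = 2.8170
  (61 − 64.799)²/64.799 = 0.2227
  (81 − 64.799)²/64.799 = 4.0506
  (67 − 66.870)²/66.870 = 0.0003
  (57 − 69.533)²/69.533 = 2.2590
  (70 − 79.659)²/79.659 = 1.1712
  (87 − 79.659)²/79.659 = 0.6765
  (87 − 82.205)²/82.205 = 0.2797
  (83 − 85.478)²/85.478 = 0.0718
χ² = 2.4293 + 7.4356 + 0.3153 + 2.8170 + 0.2227 + 4.0506 + 0.0003 + 2.2590 + 1.1712 + 0.6765 + 0.2797 + 0.0718 = 21.73
df = (3−1)(4−1) = 6. Since 21.73 > 12.592, reject the null hypothesis of independence at α = 0.05.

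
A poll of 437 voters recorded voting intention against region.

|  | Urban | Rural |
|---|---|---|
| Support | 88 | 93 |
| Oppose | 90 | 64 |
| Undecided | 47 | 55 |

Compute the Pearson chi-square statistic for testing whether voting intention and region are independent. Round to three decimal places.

4.773

Row totals: 181, 154, 102. Column totals: 225, 212. Grand total N = 437.
Expected counts (row total × column total / N):
  Support, Urban: 181×225/437 = 93.1922
  Support, Rural: 181×212/437 = 87.8078
  Oppose, Urban: 154×225/437 = 79.2906
  Oppose, Rural: 154×212/437 = 74.7094
  Undecided, Urban: 102×225/437 = 52.5172
  Undecided, Rural: 102×212/437 = 49.4828
Contributions (O − E)²/E:
  (88 − 93.1922)²/93.1922 = 0.2893
  (93 − 87.8078)²/87.8078 = 0.3070
  (90 − 79.2906)²/79.2906 = 1.4465
  (64 − 74.7094)²/74.7094 = 1.5352
  (47 − 52.5172)²/52.5172 = 0.5796
  (55 − 49.4828)²/49.4828 = 0.6152
χ² = 0.2893 + 0.3070 + 1.4465 + 1.5352 + 0.5796 + 0.6152 = 4.773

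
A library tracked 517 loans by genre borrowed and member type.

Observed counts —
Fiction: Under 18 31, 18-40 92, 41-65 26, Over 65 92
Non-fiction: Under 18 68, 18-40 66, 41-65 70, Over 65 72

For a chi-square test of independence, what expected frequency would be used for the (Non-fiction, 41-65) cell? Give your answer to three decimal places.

Row total (Non-fiction) = 276; column total (41-65) = 96; grand total N = 517.
Expected count = (row total × column total) / N = 276 × 96 / 517 = 51.250.

51.250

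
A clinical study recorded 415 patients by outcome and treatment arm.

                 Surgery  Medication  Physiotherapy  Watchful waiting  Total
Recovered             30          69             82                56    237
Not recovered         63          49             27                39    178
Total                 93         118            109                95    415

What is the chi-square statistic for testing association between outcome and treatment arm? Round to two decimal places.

Grand total N = 415.
Expected counts (row total × column total / N):
  Recovered, Surgery: 237×93/415 = 53.111
  Recovered, Medication: 237×118/415 = 67.388
  Recovered, Physiotherapy: 237×109/415 = 62.248
  Recovered, Watchful waiting: 237×95/415 = 54.253
  Not recovered, Surgery: 178×93/415 = 39.889
  Not recovered, Medication: 178×118/415 = 50.612
  Not recovered, Physiotherapy: 178×109/415 = 46.752
  Not recovered, Watchful waiting: 178×95/415 = 40.747
Contributions (O − E)²/E:
  (30 − 53.111)²/53.111 = 10.0566
  (69 − 67.388)²/67.388 = 0.0386
  (82 − 62.248)²/62.248 = 6.2675
  (56 − 54.253)²/54.253 = 0.0563
  (63 − 39.889)²/39.889 = 13.3901
  (49 − 50.612)²/50.612 = 0.0513
  (27 − 46.752)²/46.752 = 8.3449
  (39 − 40.747)²/40.747 = 0.0749
χ² = 10.0566 + 0.0386 + 6.2675 + 0.0563 + 13.3901 + 0.0513 + 8.3449 + 0.0749 = 38.28

38.28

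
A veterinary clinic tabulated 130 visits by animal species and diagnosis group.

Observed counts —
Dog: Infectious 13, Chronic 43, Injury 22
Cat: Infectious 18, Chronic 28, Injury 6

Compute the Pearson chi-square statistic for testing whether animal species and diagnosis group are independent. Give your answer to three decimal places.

8.248

Row totals: 78, 52. Column totals: 31, 71, 28. Grand total N = 130.
Expected counts (row total × column total / N):
  Dog, Infectious: 78×31/130 = 18.6000
  Dog, Chronic: 78×71/130 = 42.6000
  Dog, Injury: 78×28/130 = 16.8000
  Cat, Infectious: 52×31/130 = 12.4000
  Cat, Chronic: 52×71/130 = 28.4000
  Cat, Injury: 52×28/130 = 11.2000
Contributions (O − E)²/E:
  (13 − 18.6000)²/18.6000 = 1.6860
  (43 − 42.6000)²/42.6000 = 0.0038
  (22 − 16.8000)²/16.8000 = 1.6095
  (18 − 12.4000)²/12.4000 = 2.5290
  (28 − 28.4000)²/28.4000 = 0.0056
  (6 − 11.2000)²/11.2000 = 2.4143
χ² = 1.6860 + 0.0038 + 1.6095 + 2.5290 + 0.0056 + 2.4143 = 8.248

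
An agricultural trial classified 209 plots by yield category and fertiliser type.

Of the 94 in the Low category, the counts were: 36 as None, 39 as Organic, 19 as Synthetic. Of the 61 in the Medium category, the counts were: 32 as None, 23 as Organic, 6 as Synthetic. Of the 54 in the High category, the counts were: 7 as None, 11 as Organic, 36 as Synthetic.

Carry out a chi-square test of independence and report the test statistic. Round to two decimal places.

Row totals: 94, 61, 54. Column totals: 75, 73, 61. Grand total N = 209.
Expected counts (row total × column total / N):
  Low, None: 94×75/209 = 33.732
  Low, Organic: 94×73/209 = 32.833
  Low, Synthetic: 94×61/209 = 27.435
  Medium, None: 61×75/209 = 21.890
  Medium, Organic: 61×73/209 = 21.306
  Medium, Synthetic: 61×61/209 = 17.804
  High, None: 54×75/209 = 19.378
  High, Organic: 54×73/209 = 18.861
  High, Synthetic: 54×61/209 = 15.761
Contributions (O − E)²/E:
  (36 − 33.732)²/33.732 = 0.1525
  (39 − 32.833)²/32.833 = 1.1583
  (19 − 27.435)²/27.435 = 2.5934
  (32 − 21.890)²/21.890 = 4.6694
  (23 − 21.306)²/21.306 = 0.1347
  (6 − 17.804)²/17.804 = 7.8260
  (7 − 19.378)²/19.378 = 7.9066
  (11 − 18.861)²/18.861 = 3.2764
  (36 − 15.761)²/15.761 = 25.9893
χ² = 0.1525 + 1.1583 + 2.5934 + 4.6694 + 0.1347 + 7.8260 + 7.9066 + 3.2764 + 25.9893 = 53.71

53.71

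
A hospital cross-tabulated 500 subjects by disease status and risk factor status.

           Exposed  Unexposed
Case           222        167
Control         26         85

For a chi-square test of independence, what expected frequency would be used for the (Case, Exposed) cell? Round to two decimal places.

192.94

Row total (Case) = 389; column total (Exposed) = 248; grand total N = 500.
Expected count = (row total × column total) / N = 389 × 248 / 500 = 192.94.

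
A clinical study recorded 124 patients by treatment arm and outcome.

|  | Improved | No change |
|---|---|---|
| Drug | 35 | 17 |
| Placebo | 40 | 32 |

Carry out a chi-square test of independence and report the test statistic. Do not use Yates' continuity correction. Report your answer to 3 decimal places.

Row totals: 52, 72. Column totals: 75, 49. Grand total N = 124.
Expected counts (row total × column total / N):
  Drug, Improved: 52×75/124 = 31.4516
  Drug, No change: 52×49/124 = 20.5484
  Placebo, Improved: 72×75/124 = 43.5484
  Placebo, No change: 72×49/124 = 28.4516
Contributions (O − E)²/E:
  (35 − 31.4516)²/31.4516 = 0.4003
  (17 − 20.5484)²/20.5484 = 0.6128
  (40 − 43.5484)²/43.5484 = 0.2891
  (32 − 28.4516)²/28.4516 = 0.4425
χ² = 0.4003 + 0.6128 + 0.2891 + 0.4425 = 1.745

1.745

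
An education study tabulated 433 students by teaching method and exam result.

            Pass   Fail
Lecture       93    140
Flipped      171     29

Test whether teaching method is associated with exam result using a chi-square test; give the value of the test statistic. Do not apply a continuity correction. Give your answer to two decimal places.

93.98

Row totals: 233, 200. Column totals: 264, 169. Grand total N = 433.
Expected counts (row total × column total / N):
  Lecture, Pass: 233×264/433 = 142.060
  Lecture, Fail: 233×169/433 = 90.940
  Flipped, Pass: 200×264/433 = 121.940
  Flipped, Fail: 200×169/433 = 78.060
Contributions (O − E)²/E:
  (93 − 142.060)²/142.060 = 16.9427
  (140 − 90.940)²/90.940 = 26.4667
  (171 − 121.940)²/121.940 = 19.7383
  (29 − 78.060)²/78.060 = 30.8338
χ² = 16.9427 + 26.4667 + 19.7383 + 30.8338 = 93.98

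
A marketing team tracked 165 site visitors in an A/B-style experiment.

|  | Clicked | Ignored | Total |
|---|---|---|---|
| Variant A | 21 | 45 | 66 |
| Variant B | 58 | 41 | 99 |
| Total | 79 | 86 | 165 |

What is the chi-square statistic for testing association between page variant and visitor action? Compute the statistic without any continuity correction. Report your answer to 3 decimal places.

Grand total N = 165.
Expected counts (row total × column total / N):
  Variant A, Clicked: 66×79/165 = 31.6000
  Variant A, Ignored: 66×86/165 = 34.4000
  Variant B, Clicked: 99×79/165 = 47.4000
  Variant B, Ignored: 99×86/165 = 51.6000
Contributions (O − E)²/E:
  (21 − 31.6000)²/31.6000 = 3.5557
  (45 − 34.4000)²/34.4000 = 3.2663
  (58 − 47.4000)²/47.4000 = 2.3705
  (41 − 51.6000)²/51.6000 = 2.1775
χ² = 3.5557 + 3.2663 + 2.3705 + 2.1775 = 11.370

11.370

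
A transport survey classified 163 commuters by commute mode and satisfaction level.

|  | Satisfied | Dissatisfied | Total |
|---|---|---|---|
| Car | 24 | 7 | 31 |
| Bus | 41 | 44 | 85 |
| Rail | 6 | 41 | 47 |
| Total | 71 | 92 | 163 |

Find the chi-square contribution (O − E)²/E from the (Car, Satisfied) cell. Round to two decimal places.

8.16

Row total (Car) = 31; column total (Satisfied) = 71; N = 163.
Expected count E = 31 × 71 / 163 = 13.503.
Contribution = (O − E)²/E = (24 − 13.503)² / 13.503 = 8.16.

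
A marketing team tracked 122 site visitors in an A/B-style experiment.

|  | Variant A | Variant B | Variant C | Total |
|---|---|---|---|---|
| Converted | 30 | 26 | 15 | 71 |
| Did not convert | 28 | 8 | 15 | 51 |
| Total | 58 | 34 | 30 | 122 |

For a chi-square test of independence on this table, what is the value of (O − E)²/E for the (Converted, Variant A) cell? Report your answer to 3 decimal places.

Row total (Converted) = 71; column total (Variant A) = 58; N = 122.
Expected count E = 71 × 58 / 122 = 33.7541.
Contribution = (O − E)²/E = (30 − 33.7541)² / 33.7541 = 0.418.

0.418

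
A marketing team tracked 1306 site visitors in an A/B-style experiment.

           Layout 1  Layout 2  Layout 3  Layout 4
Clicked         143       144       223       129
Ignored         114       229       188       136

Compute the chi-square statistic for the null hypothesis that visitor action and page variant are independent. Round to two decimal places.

Row totals: 639, 667. Column totals: 257, 373, 411, 265. Grand total N = 1306.
Expected counts (row total × column total / N):
  Clicked, Layout 1: 639×257/1306 = 125.745
  Clicked, Layout 2: 639×373/1306 = 182.502
  Clicked, Layout 3: 639×411/1306 = 201.094
  Clicked, Layout 4: 639×265/1306 = 129.659
  Ignored, Layout 1: 667×257/1306 = 131.255
  Ignored, Layout 2: 667×373/1306 = 190.498
  Ignored, Layout 3: 667×411/1306 = 209.906
  Ignored, Layout 4: 667×265/1306 = 135.341
Contributions (O − E)²/E:
  (143 − 125.745)²/125.745 = 2.3678
  (144 − 182.502)²/182.502 = 8.1227
  (223 − 201.094)²/201.094 = 2.3863
  (129 − 129.659)²/129.659 = 0.0033
  (114 − 131.255)²/131.255 = 2.2684
  (229 − 190.498)²/190.498 = 7.7817
  (188 − 209.906)²/209.906 = 2.2861
  (136 − 135.341)²/135.341 = 0.0032
χ² = 2.3678 + 8.1227 + 2.3863 + 0.0033 + 2.2684 + 7.7817 + 2.2861 + 0.0032 = 25.22

25.22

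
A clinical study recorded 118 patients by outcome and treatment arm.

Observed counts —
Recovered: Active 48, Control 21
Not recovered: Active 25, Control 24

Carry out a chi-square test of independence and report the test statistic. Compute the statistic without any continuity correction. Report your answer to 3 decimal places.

Row totals: 69, 49. Column totals: 73, 45. Grand total N = 118.
Expected counts (row total × column total / N):
  Recovered, Active: 69×73/118 = 42.6864
  Recovered, Control: 69×45/118 = 26.3136
  Not recovered, Active: 49×73/118 = 30.3136
  Not recovered, Control: 49×45/118 = 18.6864
Contributions (O − E)²/E:
  (48 − 42.6864)²/42.6864 = 0.6614
  (21 − 26.3136)²/26.3136 = 1.0730
  (25 − 30.3136)²/30.3136 = 0.9314
  (24 − 18.6864)²/18.6864 = 1.5110
χ² = 0.6614 + 1.0730 + 0.9314 + 1.5110 = 4.177

4.177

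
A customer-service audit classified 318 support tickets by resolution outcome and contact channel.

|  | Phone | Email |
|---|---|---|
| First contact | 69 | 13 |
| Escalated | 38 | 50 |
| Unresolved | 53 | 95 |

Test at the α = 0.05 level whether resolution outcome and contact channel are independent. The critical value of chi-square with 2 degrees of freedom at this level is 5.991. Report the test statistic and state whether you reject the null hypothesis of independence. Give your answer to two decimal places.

51.79; reject H₀

Row totals: 82, 88, 148. Column totals: 160, 158. Grand total N = 318.
Expected counts (row total × column total / N):
  First contact, Phone: 82×160/318 = 41.258
  First contact, Email: 82×158/318 = 40.742
  Escalated, Phone: 88×160/318 = 44.277
  Escalated, Email: 88×158/318 = 43.723
  Unresolved, Phone: 148×160/318 = 74.465
  Unresolved, Email: 148×158/318 = 73.535
Contributions (O − E)²/E:
  (69 − 41.258)²/41.258 = 18.6538
  (13 − 40.742)²/40.742 = 18.8901
  (38 − 44.277)²/44.277 = 0.8899
  (50 − 43.723)²/43.723 = 0.9011
  (53 − 74.465)²/74.465 = 6.1874
  (95 − 73.535)²/73.535 = 6.2657
χ² = 18.6538 + 18.8901 + 0.8899 + 0.9011 + 6.1874 + 6.2657 = 51.79
df = (3−1)(2−1) = 2. Since 51.79 > 5.991, reject the null hypothesis of independence at α = 0.05.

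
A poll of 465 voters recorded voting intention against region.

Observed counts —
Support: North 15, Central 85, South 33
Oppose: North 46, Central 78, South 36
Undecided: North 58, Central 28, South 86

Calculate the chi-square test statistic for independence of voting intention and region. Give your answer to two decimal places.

Row totals: 133, 160, 172. Column totals: 119, 191, 155. Grand total N = 465.
Expected counts (row total × column total / N):
  Support, North: 133×119/465 = 34.037
  Support, Central: 133×191/465 = 54.630
  Support, South: 133×155/465 = 44.333
  Oppose, North: 160×119/465 = 40.946
  Oppose, Central: 160×191/465 = 65.720
  Oppose, South: 160×155/465 = 53.333
  Undecided, North: 172×119/465 = 44.017
  Undecided, Central: 172×191/465 = 70.649
  Undecided, South: 172×155/465 = 57.333
Contributions (O − E)²/E:
  (15 − 34.037)²/34.037 = 10.6475
  (85 − 54.630)²/54.630 = 16.8833
  (33 − 44.333)²/44.333 = 2.8971
  (46 − 40.946)²/40.946 = 0.6238
  (78 − 65.720)²/65.720 = 2.2946
  (36 − 53.333)²/53.333 = 5.6332
  (58 − 44.017)²/44.017 = 4.4420
  (28 − 70.649)²/70.649 = 25.7461
  (86 − 57.333)²/57.333 = 14.3338
χ² = 10.6475 + 16.8833 + 2.8971 + 0.6238 + 2.2946 + 5.6332 + 4.4420 + 25.7461 + 14.3338 = 83.50

83.50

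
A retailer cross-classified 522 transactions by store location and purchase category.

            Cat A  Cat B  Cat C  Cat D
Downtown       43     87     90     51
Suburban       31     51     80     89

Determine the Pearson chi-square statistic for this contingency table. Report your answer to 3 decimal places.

Row totals: 271, 251. Column totals: 74, 138, 170, 140. Grand total N = 522.
Expected counts (row total × column total / N):
  Downtown, Cat A: 271×74/522 = 38.4176
  Downtown, Cat B: 271×138/522 = 71.6437
  Downtown, Cat C: 271×170/522 = 88.2567
  Downtown, Cat D: 271×140/522 = 72.6820
  Suburban, Cat A: 251×74/522 = 35.5824
  Suburban, Cat B: 251×138/522 = 66.3563
  Suburban, Cat C: 251×170/522 = 81.7433
  Suburban, Cat D: 251×140/522 = 67.3180
Contributions (O − E)²/E:
  (43 − 38.4176)²/38.4176 = 0.5466
  (87 − 71.6437)²/71.6437 = 3.2915
  (90 − 88.2567)²/88.2567 = 0.0344
  (51 − 72.6820)²/72.6820 = 6.4680
  (31 − 35.5824)²/35.5824 = 0.5901
  (51 − 66.3563)²/66.3563 = 3.5538
  (80 − 81.7433)²/81.7433 = 0.0372
  (89 − 67.3180)²/67.3180 = 6.9834
χ² = 0.5466 + 3.2915 + 0.0344 + 6.4680 + 0.5901 + 3.5538 + 0.0372 + 6.9834 = 21.505

21.505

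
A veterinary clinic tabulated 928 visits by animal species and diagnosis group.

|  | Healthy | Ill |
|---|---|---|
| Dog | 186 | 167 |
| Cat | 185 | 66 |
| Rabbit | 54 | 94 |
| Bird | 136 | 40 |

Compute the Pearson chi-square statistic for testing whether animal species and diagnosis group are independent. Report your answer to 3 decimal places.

Row totals: 353, 251, 148, 176. Column totals: 561, 367. Grand total N = 928.
Expected counts (row total × column total / N):
  Dog, Healthy: 353×561/928 = 213.3976
  Dog, Ill: 353×367/928 = 139.6024
  Cat, Healthy: 251×561/928 = 151.7360
  Cat, Ill: 251×367/928 = 99.2640
  Rabbit, Healthy: 148×561/928 = 89.4698
  Rabbit, Ill: 148×367/928 = 58.5302
  Bird, Healthy: 176×561/928 = 106.3966
  Bird, Ill: 176×367/928 = 69.6034
Contributions (O − E)²/E:
  (186 − 213.3976)²/213.3976 = 3.5175
  (167 − 139.6024)²/139.6024 = 5.3769
  (185 − 151.7360)²/151.7360 = 7.2922
  (66 − 99.2640)²/99.2640 = 11.1470
  (54 − 89.4698)²/89.4698 = 14.0618
  (94 − 58.5302)²/58.5302 = 21.4950
  (136 − 106.3966)²/106.3966 = 8.2367
  (40 − 69.6034)²/69.6034 = 12.5908
χ² = 3.5175 + 5.3769 + 7.2922 + 11.1470 + 14.0618 + 21.4950 + 8.2367 + 12.5908 = 83.718

83.718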